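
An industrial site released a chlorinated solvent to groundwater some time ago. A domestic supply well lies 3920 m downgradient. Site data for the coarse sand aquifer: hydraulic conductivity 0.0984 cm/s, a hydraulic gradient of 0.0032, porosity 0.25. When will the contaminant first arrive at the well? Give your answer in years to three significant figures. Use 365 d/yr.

9.87 years

K = 0.0984 cm/s × 864 = 85.02 m/d
q = Ki = 85.02 × 0.0032 = 0.2721 m/d
Average linear velocity = 0.2721 / 0.25 = 1.088 m/d
t = L / v = 3920 / 1.088 = 3602 d
   = 3602 / 365 = 9.87 yr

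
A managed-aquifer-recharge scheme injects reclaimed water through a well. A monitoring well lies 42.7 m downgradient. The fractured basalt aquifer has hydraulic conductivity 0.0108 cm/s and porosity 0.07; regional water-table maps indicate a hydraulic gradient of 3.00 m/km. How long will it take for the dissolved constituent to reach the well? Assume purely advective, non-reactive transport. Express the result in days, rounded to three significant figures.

107 days

K = 0.0108 cm/s × 864 = 9.331 m/d
Darcy flux q = K·i = 9.331 × 0.0030 = 0.02799 m/d
Average linear velocity = 0.02799 / 0.07 = 0.3999 m/d
t = L / v = 42.7 / 0.3999 = 106.8 d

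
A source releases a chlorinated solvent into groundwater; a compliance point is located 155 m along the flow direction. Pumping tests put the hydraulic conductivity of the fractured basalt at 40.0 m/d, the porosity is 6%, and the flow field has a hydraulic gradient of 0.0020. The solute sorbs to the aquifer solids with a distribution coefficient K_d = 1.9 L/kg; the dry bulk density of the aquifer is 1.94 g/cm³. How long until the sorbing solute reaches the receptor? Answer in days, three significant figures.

7260 days

q = Ki = 40.0 × 0.0020 = 0.08000 m/d
Average linear velocity = 0.08000 / 0.06 = 1.333 m/d
Retardation R = 1 + ρ_b·K_d/n = 1 + 1.94×1.9/0.06 = 62.43
Contaminant velocity v_c = v/R = 1.333/62.43 = 0.02136 m/d
t = L/v_c = 155/0.02136 = 7258 d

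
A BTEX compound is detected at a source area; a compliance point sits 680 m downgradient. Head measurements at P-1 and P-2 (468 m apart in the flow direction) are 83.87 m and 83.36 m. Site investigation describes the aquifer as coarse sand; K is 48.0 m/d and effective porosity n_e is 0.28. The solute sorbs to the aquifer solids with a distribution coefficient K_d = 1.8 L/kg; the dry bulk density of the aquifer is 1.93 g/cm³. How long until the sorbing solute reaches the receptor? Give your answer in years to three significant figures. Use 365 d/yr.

134 years

Hydraulic gradient i = (83.87 − 83.36) / 468 = 0.51 / 468 = 0.001090
Darcy flux q = K·i = 48.0 × 0.001090 = 0.05231 m/d
v = Ki/n = 48.0·0.001090/0.28 = 0.1868 m/d
Retardation R = 1 + ρ_b·K_d/n = 1 + 1.93×1.8/0.28 = 13.41
Contaminant velocity v_c = v/R = 0.1868/13.41 = 0.01393 m/d
t = L/v_c = 680/0.01393 = 48800 d
   = 48800/365 = 134 yr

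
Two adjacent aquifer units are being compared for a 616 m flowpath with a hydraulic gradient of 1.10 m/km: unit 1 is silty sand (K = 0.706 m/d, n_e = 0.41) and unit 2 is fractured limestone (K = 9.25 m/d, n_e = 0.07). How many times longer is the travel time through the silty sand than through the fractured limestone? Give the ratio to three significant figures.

76.7

Unit 1 (silty sand): v = 0.706×0.0011/0.41 = 0.001894 m/d, t = 616/0.001894 = 325200 d
Unit 2 (fractured limestone): v = 9.25×0.0011/0.07 = 0.1454 m/d, t = 616/0.1454 = 4238 d
t(silty sand) / t(fractured limestone) = 325200/4238 = 76.7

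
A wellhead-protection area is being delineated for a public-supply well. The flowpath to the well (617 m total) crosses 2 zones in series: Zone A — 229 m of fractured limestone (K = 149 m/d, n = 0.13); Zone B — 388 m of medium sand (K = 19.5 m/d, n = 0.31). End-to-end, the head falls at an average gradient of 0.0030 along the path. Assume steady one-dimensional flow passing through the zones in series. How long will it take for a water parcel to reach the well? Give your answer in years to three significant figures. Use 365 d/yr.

For zones in series the flux q is common to all zones; the equivalent conductivity is the harmonic (thickness-weighted) mean, K_eq = L_total / Σ(L_j/K_j).
Σ(L/K) = 229/149 + 388/19.5 = 1.537 + 19.90 = 21.43 d
K_eq = L_total / Σ(L/K) = 617 / 21.43 = 28.79 m/d
q = K_eq · i = 28.79 × 0.0030 = 0.08636 m/d (same in every zone)
Zone A: v = q/n = 0.08636/0.13 = 0.6643 m/d → t_A = 229/0.6643 = 344.7 d
Zone B: v = q/n = 0.08636/0.31 = 0.2786 m/d → t_B = 388/0.2786 = 1393 d
Total t = 344.7 + 1393 = 1738 d
   = 1738 / 365 = 4.76 yr

4.76 years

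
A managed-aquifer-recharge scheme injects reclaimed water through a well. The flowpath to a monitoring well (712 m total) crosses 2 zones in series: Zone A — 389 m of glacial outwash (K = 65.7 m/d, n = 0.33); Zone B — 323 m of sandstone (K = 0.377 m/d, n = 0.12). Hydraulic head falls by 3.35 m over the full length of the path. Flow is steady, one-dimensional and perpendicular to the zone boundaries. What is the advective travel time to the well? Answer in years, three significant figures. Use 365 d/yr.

118 years

Steady 1-D flow in series ⇒ the Darcy flux q is identical in every zone and the zone head losses add (resistances L/K in series).
Σ(L/K) = 389/65.7 + 323/0.377 = 5.921 + 856.8 = 862.7 d
q = ΔH / Σ(L/K) = 3.35 / 862.7 = 0.003883 m/d (same in every zone)
Zone A: v = q/n = 0.003883/0.33 = 0.01177 m/d → t_A = 389/0.01177 = 33060 d
Zone B: v = q/n = 0.003883/0.12 = 0.03236 m/d → t_B = 323/0.03236 = 9981 d
Total t = 33060 + 9981 = 43040 d
   = 43040 / 365 = 118 yr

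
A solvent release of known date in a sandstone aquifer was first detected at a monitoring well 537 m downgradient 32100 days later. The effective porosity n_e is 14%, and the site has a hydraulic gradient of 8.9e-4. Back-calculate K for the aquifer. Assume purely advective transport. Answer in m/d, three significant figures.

2.63 m/d

v = L / t = 537 / 32100 = 0.01673 m/d
K = v · n / i = 0.01673 × 0.14 / 8.9e-4 = 2.63 m/d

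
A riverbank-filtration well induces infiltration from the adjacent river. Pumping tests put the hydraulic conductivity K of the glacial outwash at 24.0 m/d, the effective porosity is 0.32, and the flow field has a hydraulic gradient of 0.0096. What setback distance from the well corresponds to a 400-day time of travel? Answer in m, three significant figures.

Specific discharge q = 24.0 × 0.0096 = 0.2304 m/d
v_s = q/n_e = 0.2304/0.32 = 0.7200 m/d
L = v × T = 0.7200 × 400 = 288.0 m

288 m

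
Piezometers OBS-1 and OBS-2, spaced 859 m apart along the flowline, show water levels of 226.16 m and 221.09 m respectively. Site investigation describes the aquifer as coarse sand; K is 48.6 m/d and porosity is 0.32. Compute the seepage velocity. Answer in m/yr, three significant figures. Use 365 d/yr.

Hydraulic gradient i = (226.16 − 221.09) / 859 = 5.07 / 859 = 0.005902
Specific discharge q = 48.6 × 0.005902 = 0.2868 m/d
v = Ki/n = 48.6·0.005902/0.32 = 0.8964 m/d
   = 0.8964 × 365 = 327 m/yr

327 m/yr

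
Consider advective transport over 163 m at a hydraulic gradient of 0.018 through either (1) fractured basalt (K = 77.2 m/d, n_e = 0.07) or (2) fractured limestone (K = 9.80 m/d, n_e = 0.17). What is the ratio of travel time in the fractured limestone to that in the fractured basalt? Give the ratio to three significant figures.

19.1

Unit 1 (fractured basalt): v = 77.2×0.018/0.07 = 19.85 m/d, t = 163/19.85 = 8.211 d
Unit 2 (fractured limestone): v = 9.80×0.018/0.17 = 1.038 m/d, t = 163/1.038 = 157.1 d
t(fractured limestone) / t(fractured basalt) = 157.1/8.211 = 19.1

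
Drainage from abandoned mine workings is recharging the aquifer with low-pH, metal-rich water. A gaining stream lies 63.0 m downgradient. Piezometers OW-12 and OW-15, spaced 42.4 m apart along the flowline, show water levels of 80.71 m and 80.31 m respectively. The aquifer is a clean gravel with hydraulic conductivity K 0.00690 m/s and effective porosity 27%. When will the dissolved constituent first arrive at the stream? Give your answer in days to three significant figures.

Hydraulic gradient i = (80.71 − 80.31) / 42.4 = 0.40 / 42.4 = 0.009434
K = 0.00690 m/s × 86400 s/d = 596.2 m/d
Darcy flux q = K·i = 596.2 × 0.009434 = 5.624 m/d
v_s = q/n_e = 5.624/0.27 = 20.83 m/d
t = L / v = 63.0 / 20.83 = 3.024 d

3.02 days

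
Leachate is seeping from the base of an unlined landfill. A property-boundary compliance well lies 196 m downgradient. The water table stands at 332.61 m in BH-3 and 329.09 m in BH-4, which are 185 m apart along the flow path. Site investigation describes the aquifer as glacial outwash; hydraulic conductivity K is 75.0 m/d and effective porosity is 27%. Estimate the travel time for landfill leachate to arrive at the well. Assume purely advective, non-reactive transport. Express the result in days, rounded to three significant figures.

Hydraulic gradient i = (332.61 − 329.09) / 185 = 3.52 / 185 = 0.01903
Specific discharge q = 75.0 × 0.01903 = 1.427 m/d
v = Ki/n = 75.0·0.01903/0.27 = 5.285 m/d
t = L / v = 196 / 5.285 = 37.08 d

37.1 days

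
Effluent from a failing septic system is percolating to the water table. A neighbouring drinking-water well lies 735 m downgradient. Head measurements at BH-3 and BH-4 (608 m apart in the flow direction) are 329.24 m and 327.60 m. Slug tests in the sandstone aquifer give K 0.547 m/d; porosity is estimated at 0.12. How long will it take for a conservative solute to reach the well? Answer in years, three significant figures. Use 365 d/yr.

164 years

Hydraulic gradient i = (329.24 − 327.60) / 608 = 1.64 / 608 = 0.002697
q = Ki = 0.547 × 0.002697 = 0.001475 m/d
Seepage velocity v = q / n = 0.001475 / 0.12 = 0.01230 m/d
t = L / v = 735 / 0.01230 = 59780 d
   = 59780 / 365 = 164 yr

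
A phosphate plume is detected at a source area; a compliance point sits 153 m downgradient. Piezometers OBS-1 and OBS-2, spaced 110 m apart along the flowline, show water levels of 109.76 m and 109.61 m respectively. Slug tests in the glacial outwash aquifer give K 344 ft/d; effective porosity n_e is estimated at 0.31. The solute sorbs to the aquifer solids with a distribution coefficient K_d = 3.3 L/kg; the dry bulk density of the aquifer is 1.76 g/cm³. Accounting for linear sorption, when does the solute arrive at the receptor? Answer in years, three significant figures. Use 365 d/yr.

17.9 years

Hydraulic gradient i = (109.76 − 109.61) / 110 = 0.15 / 110 = 0.001364
K = 344 ft/d × 0.3048 = 104.9 m/d
q = Ki = 104.9 × 0.001364 = 0.1430 m/d
v = Ki/n = 104.9·0.001364/0.31 = 0.4612 m/d
Retardation R = 1 + ρ_b·K_d/n = 1 + 1.76×3.3/0.31 = 19.74
Contaminant velocity v_c = v/R = 0.4612/19.74 = 0.02337 m/d
t = L/v_c = 153/0.02337 = 6547 d
   = 6547/365 = 17.9 yr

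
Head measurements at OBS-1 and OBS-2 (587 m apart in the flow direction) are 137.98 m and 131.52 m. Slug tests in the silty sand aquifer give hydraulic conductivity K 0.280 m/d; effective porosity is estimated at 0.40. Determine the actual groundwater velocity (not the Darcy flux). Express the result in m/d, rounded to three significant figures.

Hydraulic gradient i = (137.98 − 131.52) / 587 = 6.46 / 587 = 0.01101
Specific discharge q = 0.280 × 0.01101 = 0.003081 m/d
Average linear velocity = 0.003081 / 0.40 = 0.007704 m/d

0.00770 m/d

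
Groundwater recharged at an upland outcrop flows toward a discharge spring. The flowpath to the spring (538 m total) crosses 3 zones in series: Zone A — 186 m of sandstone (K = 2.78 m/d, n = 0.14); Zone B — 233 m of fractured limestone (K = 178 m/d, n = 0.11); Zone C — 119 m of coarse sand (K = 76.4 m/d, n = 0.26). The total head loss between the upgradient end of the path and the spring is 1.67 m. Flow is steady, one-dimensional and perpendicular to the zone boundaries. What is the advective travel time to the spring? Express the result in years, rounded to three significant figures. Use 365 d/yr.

Continuity: the same q passes through each zone, so ΔH = q·Σ(L_j/K_j) — the zones act as resistances in series.
Σ(L/K) = 186/2.78 + 233/178 + 119/76.4 = 66.91 + 1.309 + 1.558 = 69.77 d
q = ΔH / Σ(L/K) = 1.67 / 69.77 = 0.02393 m/d (same in every zone)
Zone A: v = q/n = 0.02393/0.14 = 0.1710 m/d → t_A = 186/0.1710 = 1088 d
Zone B: v = q/n = 0.02393/0.11 = 0.2176 m/d → t_B = 233/0.2176 = 1071 d
Zone C: v = q/n = 0.02393/0.26 = 0.09206 m/d → t_C = 119/0.09206 = 1293 d
Total t = 1088 + 1071 + 1293 = 3451 d
   = 3451 / 365 = 9.46 yr

9.46 years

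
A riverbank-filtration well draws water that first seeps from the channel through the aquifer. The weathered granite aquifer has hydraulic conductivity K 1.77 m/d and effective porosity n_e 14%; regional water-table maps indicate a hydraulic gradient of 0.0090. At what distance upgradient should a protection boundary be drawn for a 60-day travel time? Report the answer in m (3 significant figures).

Specific discharge q = 1.77 × 0.0090 = 0.01593 m/d
v_s = q/n_e = 0.01593/0.14 = 0.1138 m/d
L = v × T = 0.1138 × 60 = 6.827 m

6.83 m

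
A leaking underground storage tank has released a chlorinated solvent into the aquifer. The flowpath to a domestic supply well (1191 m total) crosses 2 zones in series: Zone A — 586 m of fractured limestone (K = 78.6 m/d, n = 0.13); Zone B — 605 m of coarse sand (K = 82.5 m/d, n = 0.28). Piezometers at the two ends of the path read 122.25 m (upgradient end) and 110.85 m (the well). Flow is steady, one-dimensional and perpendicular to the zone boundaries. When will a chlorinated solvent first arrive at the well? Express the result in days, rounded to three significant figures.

319 days

Total head drop ΔH = 122.25 − 110.85 = 11.40 m
Steady 1-D flow in series ⇒ the Darcy flux q is identical in every zone and the zone head losses add (resistances L/K in series).
Σ(L/K) = 586/78.6 + 605/82.5 = 7.455 + 7.333 = 14.79 d
q = ΔH / Σ(L/K) = 11.40 / 14.79 = 0.7709 m/d (same in every zone)
Zone A: v = q/n = 0.7709/0.13 = 5.930 m/d → t_A = 586/5.930 = 98.83 d
Zone B: v = q/n = 0.7709/0.28 = 2.753 m/d → t_B = 605/2.753 = 219.8 d
Total t = 98.83 + 219.8 = 318.6 d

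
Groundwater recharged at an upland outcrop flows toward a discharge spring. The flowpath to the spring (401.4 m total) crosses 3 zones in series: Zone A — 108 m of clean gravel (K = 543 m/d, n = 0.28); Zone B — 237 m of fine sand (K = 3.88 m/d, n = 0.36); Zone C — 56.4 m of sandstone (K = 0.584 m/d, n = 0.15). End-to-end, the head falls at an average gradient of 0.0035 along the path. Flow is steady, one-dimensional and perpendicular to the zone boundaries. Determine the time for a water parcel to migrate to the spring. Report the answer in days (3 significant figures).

13900 days

Steady 1-D flow in series ⇒ the Darcy flux q is identical in every zone and the zone head losses add (resistances L/K in series).
Σ(L/K) = 108/543 + 237/3.88 + 56.4/0.584 = 0.1989 + 61.08 + 96.58 = 157.9 d
K_eq = L_total / Σ(L/K) = 401.4 / 157.9 = 2.543 m/d
q = K_eq · i = 2.543 × 0.0035 = 0.008900 m/d (same in every zone)
Zone A: v = q/n = 0.008900/0.28 = 0.03179 m/d → t_A = 108/0.03179 = 3398 d
Zone B: v = q/n = 0.008900/0.36 = 0.02472 m/d → t_B = 237/0.02472 = 9587 d
Zone C: v = q/n = 0.008900/0.15 = 0.05933 m/d → t_C = 56.4/0.05933 = 950.6 d
Total t = 3398 + 9587 + 950.6 = 13940 d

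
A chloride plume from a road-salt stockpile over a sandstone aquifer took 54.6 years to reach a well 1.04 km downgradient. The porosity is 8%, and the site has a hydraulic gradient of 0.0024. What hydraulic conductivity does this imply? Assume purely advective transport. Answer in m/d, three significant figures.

1.74 m/d

t = 54.6 years = 19930 d
L = 1.04 km = 1040 m
v = L / t = 1040 / 19930 = 0.05219 m/d
K = v · n / i = 0.05219 × 0.08 / 0.0024 = 1.74 m/d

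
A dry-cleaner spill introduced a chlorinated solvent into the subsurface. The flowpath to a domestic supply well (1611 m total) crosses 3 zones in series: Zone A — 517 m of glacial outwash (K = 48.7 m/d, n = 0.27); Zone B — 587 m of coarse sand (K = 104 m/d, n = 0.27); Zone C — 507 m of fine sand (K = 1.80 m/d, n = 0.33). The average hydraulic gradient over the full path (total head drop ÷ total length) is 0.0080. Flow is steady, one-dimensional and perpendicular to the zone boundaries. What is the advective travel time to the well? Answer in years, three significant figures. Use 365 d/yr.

29.5 years

Steady 1-D flow in series ⇒ the Darcy flux q is identical in every zone and the zone head losses add (resistances L/K in series).
Σ(L/K) = 517/48.7 + 587/104 + 507/1.80 = 10.62 + 5.644 + 281.7 = 297.9 d
K_eq = L_total / Σ(L/K) = 1611 / 297.9 = 5.407 m/d
q = K_eq · i = 5.407 × 0.0080 = 0.04326 m/d (same in every zone)
Zone A: v = q/n = 0.04326/0.27 = 0.1602 m/d → t_A = 517/0.1602 = 3227 d
Zone B: v = q/n = 0.04326/0.27 = 0.1602 m/d → t_B = 587/0.1602 = 3664 d
Zone C: v = q/n = 0.04326/0.33 = 0.1311 m/d → t_C = 507/0.1311 = 3868 d
Total t = 3227 + 3664 + 3868 = 10760 d
   = 10760 / 365 = 29.5 yr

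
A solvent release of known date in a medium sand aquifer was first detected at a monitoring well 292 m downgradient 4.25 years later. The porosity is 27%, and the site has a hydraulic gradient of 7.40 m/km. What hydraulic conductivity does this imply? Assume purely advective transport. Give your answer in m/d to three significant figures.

6.87 m/d

t = 4.25 years = 1551 d
v = L / t = 292 / 1551 = 0.1882 m/d
K = v · n / i = 0.1882 × 0.27 / 0.0074 = 6.87 m/d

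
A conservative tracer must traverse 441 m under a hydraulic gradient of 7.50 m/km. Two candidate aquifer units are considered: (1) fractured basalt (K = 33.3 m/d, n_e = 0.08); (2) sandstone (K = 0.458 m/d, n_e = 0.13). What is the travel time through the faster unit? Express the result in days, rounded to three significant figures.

Unit 1 (fractured basalt): v = 33.3×0.0075/0.08 = 3.122 m/d, t = 441/3.122 = 141.3 d
Unit 2 (sandstone): v = 0.458×0.0075/0.13 = 0.02642 m/d, t = 441/0.02642 = 16690 d
Faster unit: t = 141 d

141 days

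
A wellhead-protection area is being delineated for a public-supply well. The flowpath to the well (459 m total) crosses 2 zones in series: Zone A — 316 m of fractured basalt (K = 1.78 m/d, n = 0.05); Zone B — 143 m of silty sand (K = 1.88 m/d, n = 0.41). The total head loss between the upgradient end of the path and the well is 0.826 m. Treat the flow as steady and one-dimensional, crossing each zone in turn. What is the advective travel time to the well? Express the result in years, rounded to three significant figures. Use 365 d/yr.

62.6 years

Steady 1-D flow in series ⇒ the Darcy flux q is identical in every zone and the zone head losses add (resistances L/K in series).
Σ(L/K) = 316/1.78 + 143/1.88 = 177.5 + 76.06 = 253.6 d
q = ΔH / Σ(L/K) = 0.826 / 253.6 = 0.003257 m/d (same in every zone)
Zone A: v = q/n = 0.003257/0.05 = 0.06514 m/d → t_A = 316/0.06514 = 4851 d
Zone B: v = q/n = 0.003257/0.41 = 0.007944 m/d → t_B = 143/0.007944 = 18000 d
Total t = 4851 + 18000 = 22850 d
   = 22850 / 365 = 62.6 yr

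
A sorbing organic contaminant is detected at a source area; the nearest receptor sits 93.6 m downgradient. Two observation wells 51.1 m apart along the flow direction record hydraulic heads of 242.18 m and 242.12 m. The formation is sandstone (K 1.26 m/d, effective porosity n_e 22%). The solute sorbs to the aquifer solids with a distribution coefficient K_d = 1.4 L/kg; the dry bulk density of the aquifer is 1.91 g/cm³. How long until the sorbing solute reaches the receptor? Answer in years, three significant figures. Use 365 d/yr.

502 years

Hydraulic gradient i = (242.18 − 242.12) / 51.1 = 0.06 / 51.1 = 0.001174
q = Ki = 1.26 × 0.001174 = 0.001479 m/d
Seepage velocity v = q / n = 0.001479 / 0.22 = 0.006725 m/d
Retardation R = 1 + ρ_b·K_d/n = 1 + 1.91×1.4/0.22 = 13.15
Contaminant velocity v_c = v/R = 0.006725/13.15 = 5.112e-4 m/d
t = L/v_c = 93.6/5.112e-4 = 183100 d
   = 183100/365 = 502 yr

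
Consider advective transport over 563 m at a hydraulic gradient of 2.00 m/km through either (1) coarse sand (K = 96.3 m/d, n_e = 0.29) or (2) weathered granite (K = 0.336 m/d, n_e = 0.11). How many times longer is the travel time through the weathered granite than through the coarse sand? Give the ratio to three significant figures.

109

Unit 1 (coarse sand): v = 96.3×0.0020/0.29 = 0.6641 m/d, t = 563/0.6641 = 847.7 d
Unit 2 (weathered granite): v = 0.336×0.0020/0.11 = 0.006109 m/d, t = 563/0.006109 = 92160 d
t(weathered granite) / t(coarse sand) = 92160/847.7 = 109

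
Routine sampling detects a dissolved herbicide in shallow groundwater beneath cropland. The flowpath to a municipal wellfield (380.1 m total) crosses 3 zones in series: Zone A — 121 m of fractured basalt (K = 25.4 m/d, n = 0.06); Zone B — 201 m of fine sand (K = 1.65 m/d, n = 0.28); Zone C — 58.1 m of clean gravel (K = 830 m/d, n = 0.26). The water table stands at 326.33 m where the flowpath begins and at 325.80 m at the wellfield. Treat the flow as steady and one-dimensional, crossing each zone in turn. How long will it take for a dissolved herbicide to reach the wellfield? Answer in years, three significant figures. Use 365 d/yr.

Total head drop ΔH = 326.33 − 325.80 = 0.53 m
Steady 1-D flow in series ⇒ the Darcy flux q is identical in every zone and the zone head losses add (resistances L/K in series).
Σ(L/K) = 121/25.4 + 201/1.65 + 58.1/830 = 4.764 + 121.8 + 0.07000 = 126.7 d
q = ΔH / Σ(L/K) = 0.53 / 126.7 = 0.004185 m/d (same in every zone)
Zone A: v = q/n = 0.004185/0.06 = 0.06974 m/d → t_A = 121/0.06974 = 1735 d
Zone B: v = q/n = 0.004185/0.28 = 0.01495 m/d → t_B = 201/0.01495 = 13450 d
Zone C: v = q/n = 0.004185/0.26 = 0.01609 m/d → t_C = 58.1/0.01609 = 3610 d
Total t = 1735 + 13450 + 3610 = 18790 d
   = 18790 / 365 = 51.5 yr

51.5 years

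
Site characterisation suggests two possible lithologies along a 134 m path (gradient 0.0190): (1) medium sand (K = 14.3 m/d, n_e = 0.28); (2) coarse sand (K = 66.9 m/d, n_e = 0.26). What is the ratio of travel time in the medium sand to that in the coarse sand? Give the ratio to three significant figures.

5.04

Unit 1 (medium sand): v = 14.3×0.019/0.28 = 0.9704 m/d, t = 134/0.9704 = 138.1 d
Unit 2 (coarse sand): v = 66.9×0.019/0.26 = 4.889 m/d, t = 134/4.889 = 27.41 d
t(medium sand) / t(coarse sand) = 138.1/27.41 = 5.04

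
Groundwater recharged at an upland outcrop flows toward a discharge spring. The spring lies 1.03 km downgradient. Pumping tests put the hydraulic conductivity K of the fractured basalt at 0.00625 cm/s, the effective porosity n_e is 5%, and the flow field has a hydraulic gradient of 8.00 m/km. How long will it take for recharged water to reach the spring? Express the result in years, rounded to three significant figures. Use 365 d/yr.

K = 0.00625 cm/s × 864 = 5.400 m/d
q = Ki = 5.400 × 0.0080 = 0.04320 m/d
v_s = q/n_e = 0.04320/0.05 = 0.8640 m/d
L = 1.03 km = 1030 m
t = L / v = 1030 / 0.8640 = 1192 d
   = 1192 / 365 = 3.27 yr

3.27 years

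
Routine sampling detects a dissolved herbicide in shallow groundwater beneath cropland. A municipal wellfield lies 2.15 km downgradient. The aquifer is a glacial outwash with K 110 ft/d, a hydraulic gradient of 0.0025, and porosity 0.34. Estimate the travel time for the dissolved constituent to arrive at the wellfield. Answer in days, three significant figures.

8720 days

K = 110 ft/d × 0.3048 = 33.53 m/d
q = Ki = 33.53 × 0.0025 = 0.08382 m/d
Seepage velocity v = q / n = 0.08382 / 0.34 = 0.2465 m/d
L = 2.15 km = 2150 m
t = L / v = 2150 / 0.2465 = 8721 d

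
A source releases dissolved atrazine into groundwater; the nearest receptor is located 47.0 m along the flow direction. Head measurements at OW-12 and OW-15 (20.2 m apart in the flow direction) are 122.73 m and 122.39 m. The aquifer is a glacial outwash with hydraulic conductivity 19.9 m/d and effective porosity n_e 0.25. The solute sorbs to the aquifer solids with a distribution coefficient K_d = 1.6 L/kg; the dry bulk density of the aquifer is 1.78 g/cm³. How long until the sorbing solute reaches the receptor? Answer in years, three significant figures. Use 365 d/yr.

1.19 years

Hydraulic gradient i = (122.73 − 122.39) / 20.2 = 0.34 / 20.2 = 0.01683
Specific discharge q = 19.9 × 0.01683 = 0.3350 m/d
v_s = q/n_e = 0.3350/0.25 = 1.340 m/d
Retardation R = 1 + ρ_b·K_d/n = 1 + 1.78×1.6/0.25 = 12.39
Contaminant velocity v_c = v/R = 1.340/12.39 = 0.1081 m/d
t = L/v_c = 47.0/0.1081 = 434.7 d
   = 434.7/365 = 1.19 yr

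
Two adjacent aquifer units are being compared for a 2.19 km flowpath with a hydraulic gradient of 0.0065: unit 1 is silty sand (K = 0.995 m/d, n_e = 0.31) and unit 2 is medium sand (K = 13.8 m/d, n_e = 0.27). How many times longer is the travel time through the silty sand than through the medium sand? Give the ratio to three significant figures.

Unit 1 (silty sand): v = 0.995×0.0065/0.31 = 0.02086 m/d, t = 2190/0.02086 = 105000 d
Unit 2 (medium sand): v = 13.8×0.0065/0.27 = 0.3322 m/d, t = 2190/0.3322 = 6592 d
t(silty sand) / t(medium sand) = 105000/6592 = 15.9

15.9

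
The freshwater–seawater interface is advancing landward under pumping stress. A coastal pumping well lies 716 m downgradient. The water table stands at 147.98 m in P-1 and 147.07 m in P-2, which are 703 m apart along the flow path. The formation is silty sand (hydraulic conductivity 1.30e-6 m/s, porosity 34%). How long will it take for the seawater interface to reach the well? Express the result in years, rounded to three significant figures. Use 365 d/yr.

4590 years

Hydraulic gradient i = (147.98 − 147.07) / 703 = 0.91 / 703 = 0.001294
K = 1.30e-6 m/s × 86400 s/d = 0.1123 m/d
Specific discharge q = 0.1123 × 0.001294 = 1.454e-4 m/d
v = Ki/n = 0.1123·0.001294/0.34 = 4.276e-4 m/d
t = L / v = 716 / 4.276e-4 = 1.674e6 d
   = 1.674e6 / 365 = 4590 yr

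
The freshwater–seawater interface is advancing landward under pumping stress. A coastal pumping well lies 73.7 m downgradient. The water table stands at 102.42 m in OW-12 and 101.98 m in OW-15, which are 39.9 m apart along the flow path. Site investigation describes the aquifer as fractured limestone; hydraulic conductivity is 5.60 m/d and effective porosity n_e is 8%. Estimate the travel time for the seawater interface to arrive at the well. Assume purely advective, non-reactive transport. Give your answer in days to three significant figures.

Hydraulic gradient i = (102.42 − 101.98) / 39.9 = 0.44 / 39.9 = 0.01103
q = Ki = 5.60 × 0.01103 = 0.06175 m/d
Seepage velocity v = q / n = 0.06175 / 0.08 = 0.7719 m/d
t = L / v = 73.7 / 0.7719 = 95.48 d

95.5 days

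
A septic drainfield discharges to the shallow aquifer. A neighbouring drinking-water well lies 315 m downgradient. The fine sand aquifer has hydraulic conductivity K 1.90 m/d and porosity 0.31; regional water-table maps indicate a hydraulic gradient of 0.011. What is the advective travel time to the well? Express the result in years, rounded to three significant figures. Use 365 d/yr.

12.8 years

Darcy flux q = K·i = 1.90 × 0.011 = 0.02090 m/d
Average linear velocity = 0.02090 / 0.31 = 0.06742 m/d
t = L / v = 315 / 0.06742 = 4672 d
   = 4672 / 365 = 12.8 yr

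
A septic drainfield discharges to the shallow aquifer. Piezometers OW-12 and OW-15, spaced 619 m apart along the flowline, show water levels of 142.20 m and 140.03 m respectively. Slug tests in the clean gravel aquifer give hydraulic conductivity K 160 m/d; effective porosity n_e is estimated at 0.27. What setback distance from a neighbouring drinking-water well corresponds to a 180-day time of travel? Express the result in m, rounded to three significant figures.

374 m

Hydraulic gradient i = (142.20 − 140.03) / 619 = 2.17 / 619 = 0.003506
Specific discharge q = 160 × 0.003506 = 0.5609 m/d
v = Ki/n = 160·0.003506/0.27 = 2.077 m/d
L = v × T = 2.077 × 180 = 373.9 m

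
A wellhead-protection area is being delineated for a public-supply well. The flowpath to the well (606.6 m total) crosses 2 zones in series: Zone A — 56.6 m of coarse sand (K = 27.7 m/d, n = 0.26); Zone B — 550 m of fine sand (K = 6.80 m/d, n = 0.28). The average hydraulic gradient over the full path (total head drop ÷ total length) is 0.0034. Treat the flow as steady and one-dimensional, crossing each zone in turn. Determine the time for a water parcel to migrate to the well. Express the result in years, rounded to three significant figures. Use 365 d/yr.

18.6 years

Continuity: the same q passes through each zone, so ΔH = q·Σ(L_j/K_j) — the zones act as resistances in series.
Σ(L/K) = 56.6/27.7 + 550/6.80 = 2.043 + 80.88 = 82.93 d
K_eq = L_total / Σ(L/K) = 606.6 / 82.93 = 7.315 m/d
q = K_eq · i = 7.315 × 0.0034 = 0.02487 m/d (same in every zone)
Zone A: v = q/n = 0.02487/0.26 = 0.09566 m/d → t_A = 56.6/0.09566 = 591.7 d
Zone B: v = q/n = 0.02487/0.28 = 0.08882 m/d → t_B = 550/0.08882 = 6192 d
Total t = 591.7 + 6192 = 6784 d
   = 6784 / 365 = 18.6 yr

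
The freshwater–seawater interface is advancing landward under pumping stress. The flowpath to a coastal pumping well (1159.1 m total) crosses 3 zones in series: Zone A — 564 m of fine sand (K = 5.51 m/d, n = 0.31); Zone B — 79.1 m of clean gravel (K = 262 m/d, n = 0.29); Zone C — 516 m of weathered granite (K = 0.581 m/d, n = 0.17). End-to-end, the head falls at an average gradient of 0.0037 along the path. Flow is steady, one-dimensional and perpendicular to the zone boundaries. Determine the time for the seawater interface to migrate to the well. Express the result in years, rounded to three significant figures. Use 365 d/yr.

Steady 1-D flow in series ⇒ the Darcy flux q is identical in every zone and the zone head losses add (resistances L/K in series).
Σ(L/K) = 564/5.51 + 79.1/262 + 516/0.581 = 102.4 + 0.3019 + 888.1 = 990.8 d
K_eq = L_total / Σ(L/K) = 1159.1 / 990.8 = 1.170 m/d
q = K_eq · i = 1.170 × 0.0037 = 0.004329 m/d (same in every zone)
Zone A: v = q/n = 0.004329/0.31 = 0.01396 m/d → t_A = 564/0.01396 = 40390 d
Zone B: v = q/n = 0.004329/0.29 = 0.01493 m/d → t_B = 79.1/0.01493 = 5299 d
Zone C: v = q/n = 0.004329/0.17 = 0.02546 m/d → t_C = 516/0.02546 = 20270 d
Total t = 40390 + 5299 + 20270 = 65960 d
   = 65960 / 365 = 181 yr

181 years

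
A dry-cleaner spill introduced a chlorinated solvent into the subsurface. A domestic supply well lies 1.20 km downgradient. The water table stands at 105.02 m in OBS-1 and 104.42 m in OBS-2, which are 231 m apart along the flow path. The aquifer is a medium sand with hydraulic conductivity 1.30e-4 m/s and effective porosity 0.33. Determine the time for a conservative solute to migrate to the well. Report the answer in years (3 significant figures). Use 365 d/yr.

37.2 years

Hydraulic gradient i = (105.02 − 104.42) / 231 = 0.60 / 231 = 0.002597
K = 1.30e-4 m/s × 86400 s/d = 11.23 m/d
Specific discharge q = 11.23 × 0.002597 = 0.02917 m/d
Average linear velocity = 0.02917 / 0.33 = 0.08841 m/d
L = 1.20 km = 1200 m
t = L / v = 1200 / 0.08841 = 13570 d
   = 13570 / 365 = 37.2 yr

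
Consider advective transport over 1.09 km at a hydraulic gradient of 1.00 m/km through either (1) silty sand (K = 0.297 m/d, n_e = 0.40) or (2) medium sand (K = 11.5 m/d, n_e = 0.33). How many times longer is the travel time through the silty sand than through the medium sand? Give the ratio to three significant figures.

46.9

Unit 1 (silty sand): v = 0.297×0.0010/0.40 = 7.425e-4 m/d, t = 1090/7.425e-4 = 1.468e6 d
Unit 2 (medium sand): v = 11.5×0.0010/0.33 = 0.03485 m/d, t = 1090/0.03485 = 31280 d
t(silty sand) / t(medium sand) = 1.468e6/31280 = 46.9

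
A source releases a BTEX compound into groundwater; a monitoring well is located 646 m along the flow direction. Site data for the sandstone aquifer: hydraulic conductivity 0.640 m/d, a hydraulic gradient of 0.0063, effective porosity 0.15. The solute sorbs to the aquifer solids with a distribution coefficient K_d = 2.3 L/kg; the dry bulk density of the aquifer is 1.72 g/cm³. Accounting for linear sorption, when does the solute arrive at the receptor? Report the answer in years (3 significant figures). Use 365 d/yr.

q = Ki = 0.640 × 0.0063 = 0.004032 m/d
v_s = q/n_e = 0.004032/0.15 = 0.02688 m/d
Retardation R = 1 + ρ_b·K_d/n = 1 + 1.72×2.3/0.15 = 27.37
Contaminant velocity v_c = v/R = 0.02688/27.37 = 9.820e-4 m/d
t = L/v_c = 646/9.820e-4 = 657900 d
   = 657900/365 = 1800 yr

1800 years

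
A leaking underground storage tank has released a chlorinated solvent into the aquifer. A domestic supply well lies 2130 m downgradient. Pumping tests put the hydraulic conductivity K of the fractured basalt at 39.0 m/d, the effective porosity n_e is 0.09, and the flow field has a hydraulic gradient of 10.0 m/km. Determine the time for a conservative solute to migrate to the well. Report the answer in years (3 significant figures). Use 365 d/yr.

1.35 years

Darcy flux q = K·i = 39.0 × 0.010 = 0.3900 m/d
v_s = q/n_e = 0.3900/0.09 = 4.333 m/d
t = L / v = 2130 / 4.333 = 491.5 d
   = 491.5 / 365 = 1.35 yr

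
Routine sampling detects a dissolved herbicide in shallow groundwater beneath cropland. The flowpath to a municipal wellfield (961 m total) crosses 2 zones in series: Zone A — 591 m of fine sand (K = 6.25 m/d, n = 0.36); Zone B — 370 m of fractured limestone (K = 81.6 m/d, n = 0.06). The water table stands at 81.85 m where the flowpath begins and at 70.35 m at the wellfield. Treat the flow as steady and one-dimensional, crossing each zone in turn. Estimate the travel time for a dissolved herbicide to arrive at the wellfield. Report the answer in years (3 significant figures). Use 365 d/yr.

5.55 years

Total head drop ΔH = 81.85 − 70.35 = 11.50 m
Continuity: the same q passes through each zone, so ΔH = q·Σ(L_j/K_j) — the zones act as resistances in series.
Σ(L/K) = 591/6.25 + 370/81.6 = 94.56 + 4.534 = 99.09 d
q = ΔH / Σ(L/K) = 11.50 / 99.09 = 0.1161 m/d (same in every zone)
Zone A: v = q/n = 0.1161/0.36 = 0.3224 m/d → t_A = 591/0.3224 = 1833 d
Zone B: v = q/n = 0.1161/0.06 = 1.934 m/d → t_B = 370/1.934 = 191.3 d
Total t = 1833 + 191.3 = 2025 d
   = 2025 / 365 = 5.55 yr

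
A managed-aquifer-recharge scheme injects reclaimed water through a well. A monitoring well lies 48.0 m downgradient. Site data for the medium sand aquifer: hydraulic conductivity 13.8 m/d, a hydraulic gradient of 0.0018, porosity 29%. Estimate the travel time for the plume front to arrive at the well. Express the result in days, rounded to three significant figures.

560 days

Specific discharge q = 13.8 × 0.0018 = 0.02484 m/d
v_s = q/n_e = 0.02484/0.29 = 0.08566 m/d
t = L / v = 48.0 / 0.08566 = 560.4 d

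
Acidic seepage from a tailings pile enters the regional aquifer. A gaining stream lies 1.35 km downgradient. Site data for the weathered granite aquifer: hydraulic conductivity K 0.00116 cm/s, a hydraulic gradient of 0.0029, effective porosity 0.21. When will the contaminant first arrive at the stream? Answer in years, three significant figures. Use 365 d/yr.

K = 0.00116 cm/s × 864 = 1.002 m/d
Darcy flux q = K·i = 1.002 × 0.0029 = 0.002906 m/d
Average linear velocity = 0.002906 / 0.21 = 0.01384 m/d
L = 1.35 km = 1350 m
t = L / v = 1350 / 0.01384 = 97540 d
   = 97540 / 365 = 267 yr

267 years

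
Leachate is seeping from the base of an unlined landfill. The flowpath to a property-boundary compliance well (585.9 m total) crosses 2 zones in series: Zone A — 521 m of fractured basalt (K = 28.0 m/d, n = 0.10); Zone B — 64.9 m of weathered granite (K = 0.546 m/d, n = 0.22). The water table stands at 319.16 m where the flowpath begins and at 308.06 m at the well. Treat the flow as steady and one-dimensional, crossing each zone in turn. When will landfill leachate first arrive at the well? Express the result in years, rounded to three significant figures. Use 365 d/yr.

2.25 years

Total head drop ΔH = 319.16 − 308.06 = 11.10 m
Continuity: the same q passes through each zone, so ΔH = q·Σ(L_j/K_j) — the zones act as resistances in series.
Σ(L/K) = 521/28.0 + 64.9/0.546 = 18.61 + 118.9 = 137.5 d
q = ΔH / Σ(L/K) = 11.10 / 137.5 = 0.08074 m/d (same in every zone)
Zone A: v = q/n = 0.08074/0.10 = 0.8074 m/d → t_A = 521/0.8074 = 645.2 d
Zone B: v = q/n = 0.08074/0.22 = 0.3670 m/d → t_B = 64.9/0.3670 = 176.8 d
Total t = 645.2 + 176.8 = 822.1 d
   = 822.1 / 365 = 2.25 yr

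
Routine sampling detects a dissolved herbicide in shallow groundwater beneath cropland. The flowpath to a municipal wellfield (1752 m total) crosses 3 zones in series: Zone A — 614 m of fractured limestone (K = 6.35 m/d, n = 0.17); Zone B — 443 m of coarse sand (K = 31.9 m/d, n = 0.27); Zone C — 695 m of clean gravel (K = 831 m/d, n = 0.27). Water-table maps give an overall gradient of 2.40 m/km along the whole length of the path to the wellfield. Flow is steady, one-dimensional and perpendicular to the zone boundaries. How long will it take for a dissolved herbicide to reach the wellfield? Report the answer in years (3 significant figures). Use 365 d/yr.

Steady 1-D flow in series ⇒ the Darcy flux q is identical in every zone and the zone head losses add (resistances L/K in series).
Σ(L/K) = 614/6.35 + 443/31.9 + 695/831 = 96.69 + 13.89 + 0.8363 = 111.4 d
K_eq = L_total / Σ(L/K) = 1752 / 111.4 = 15.72 m/d
q = K_eq · i = 15.72 × 0.0024 = 0.03774 m/d (same in every zone)
Zone A: v = q/n = 0.03774/0.17 = 0.2220 m/d → t_A = 614/0.2220 = 2766 d
Zone B: v = q/n = 0.03774/0.27 = 0.1398 m/d → t_B = 443/0.1398 = 3169 d
Zone C: v = q/n = 0.03774/0.27 = 0.1398 m/d → t_C = 695/0.1398 = 4972 d
Total t = 2766 + 3169 + 4972 = 10910 d
   = 10910 / 365 = 29.9 yr

29.9 years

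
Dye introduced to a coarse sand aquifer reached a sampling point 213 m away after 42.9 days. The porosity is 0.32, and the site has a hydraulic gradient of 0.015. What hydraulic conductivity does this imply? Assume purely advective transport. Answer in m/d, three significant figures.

106 m/d

v = L / t = 213 / 42.9 = 4.965 m/d
K = v · n / i = 4.965 × 0.32 / 0.015 = 106 m/d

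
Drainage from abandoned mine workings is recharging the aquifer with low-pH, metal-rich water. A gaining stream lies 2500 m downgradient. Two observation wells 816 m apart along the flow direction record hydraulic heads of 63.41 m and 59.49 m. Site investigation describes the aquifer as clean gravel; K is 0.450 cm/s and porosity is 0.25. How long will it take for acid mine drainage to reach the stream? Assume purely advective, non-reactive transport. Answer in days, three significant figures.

Hydraulic gradient i = (63.41 − 59.49) / 816 = 3.92 / 816 = 0.004804
K = 0.450 cm/s × 864 = 388.8 m/d
Specific discharge q = 388.8 × 0.004804 = 1.868 m/d
v = Ki/n = 388.8·0.004804/0.25 = 7.471 m/d
t = L / v = 2500 / 7.471 = 334.6 d

335 days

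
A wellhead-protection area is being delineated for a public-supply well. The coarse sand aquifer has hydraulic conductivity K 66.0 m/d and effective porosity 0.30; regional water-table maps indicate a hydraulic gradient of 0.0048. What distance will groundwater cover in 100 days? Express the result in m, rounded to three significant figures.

106 m

q = Ki = 66.0 × 0.0048 = 0.3168 m/d
v_s = q/n_e = 0.3168/0.30 = 1.056 m/d
L = v × T = 1.056 × 100 = 105.6 m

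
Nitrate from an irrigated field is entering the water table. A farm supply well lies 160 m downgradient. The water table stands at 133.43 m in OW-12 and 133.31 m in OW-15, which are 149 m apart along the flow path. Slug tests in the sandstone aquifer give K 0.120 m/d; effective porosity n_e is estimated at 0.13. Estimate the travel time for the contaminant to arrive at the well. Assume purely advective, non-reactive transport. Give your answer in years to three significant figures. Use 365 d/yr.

590 years

Hydraulic gradient i = (133.43 − 133.31) / 149 = 0.12 / 149 = 8.054e-4
Darcy flux q = K·i = 0.120 × 8.054e-4 = 9.664e-5 m/d
Average linear velocity = 9.664e-5 / 0.13 = 7.434e-4 m/d
t = L / v = 160 / 7.434e-4 = 215200 d
   = 215200 / 365 = 590 yr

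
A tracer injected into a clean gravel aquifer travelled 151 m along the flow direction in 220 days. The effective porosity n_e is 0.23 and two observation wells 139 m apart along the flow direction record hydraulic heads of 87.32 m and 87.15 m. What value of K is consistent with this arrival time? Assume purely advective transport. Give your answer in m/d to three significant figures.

Hydraulic gradient i = (87.32 − 87.15) / 139 = 0.17 / 139 = 0.001223
v = L / t = 151 / 220 = 0.6864 m/d
K = v · n / i = 0.6864 × 0.23 / 0.001223 = 129 m/d

129 m/d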